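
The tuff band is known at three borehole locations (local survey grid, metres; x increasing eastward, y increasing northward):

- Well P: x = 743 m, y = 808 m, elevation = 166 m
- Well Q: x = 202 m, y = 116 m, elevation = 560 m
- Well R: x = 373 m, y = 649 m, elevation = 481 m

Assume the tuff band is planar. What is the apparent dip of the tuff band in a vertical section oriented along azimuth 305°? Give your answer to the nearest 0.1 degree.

39.7°

Let the plane be z = a·x + b·y + c.
Well Q−Well P: −541a − 692b = 394;  Well R−Well P: −370a − 159b = 315.
Solving gives a = −0.91362, b = 0.14489.
Unit vector along 305° is (sin 305°, cos 305°) = (-0.8192, 0.5736).
Slope in that direction = a·(-0.8192) + b·(0.5736) = 0.83150.
Apparent dip = arctan|0.83150| = 39.7° (true dip is 42.8°, so apparent ≤ true as expected).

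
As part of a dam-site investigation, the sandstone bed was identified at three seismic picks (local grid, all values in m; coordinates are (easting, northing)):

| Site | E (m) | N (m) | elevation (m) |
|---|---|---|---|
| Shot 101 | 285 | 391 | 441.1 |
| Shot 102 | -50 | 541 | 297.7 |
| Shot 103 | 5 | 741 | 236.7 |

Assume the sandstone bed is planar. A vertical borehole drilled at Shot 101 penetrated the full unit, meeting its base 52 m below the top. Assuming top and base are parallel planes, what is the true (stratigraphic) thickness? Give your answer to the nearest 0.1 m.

47.3 m

Let the plane be z = a·E + b·N + c.
Shot 102−Shot 101: −335a + 150b = −143.4;  Shot 103−Shot 101: −280a + 350b = −204.4.
Solving gives a = 0.25953, b = −0.37637.
|∇z| = √(a²+b²) = 0.45718, so dip δ = arctan(0.45718) = 24.57°.
True thickness = vertical thickness × cos δ = 52 × cos 24.57° = 47.3 m.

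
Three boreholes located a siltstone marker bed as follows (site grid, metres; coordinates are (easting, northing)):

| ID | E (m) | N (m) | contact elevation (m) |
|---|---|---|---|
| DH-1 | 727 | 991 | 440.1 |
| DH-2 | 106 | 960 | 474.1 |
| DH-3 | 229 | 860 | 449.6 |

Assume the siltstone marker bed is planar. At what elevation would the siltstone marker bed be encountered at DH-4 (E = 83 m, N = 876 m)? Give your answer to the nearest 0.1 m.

461.5 m

Let the plane be z = a·E + b·N + c.
DH-2−DH-1: −621a − 31b = 34;  DH-3−DH-1: −498a − 131b = 9.5.
Solving gives a = −0.06311, b = 0.16738.
Then c = 440.1 − a·727 − b·991 = 320.10.
At (83, 876): z = −5.2 + 146.6 + 320.10 = 461.5 m.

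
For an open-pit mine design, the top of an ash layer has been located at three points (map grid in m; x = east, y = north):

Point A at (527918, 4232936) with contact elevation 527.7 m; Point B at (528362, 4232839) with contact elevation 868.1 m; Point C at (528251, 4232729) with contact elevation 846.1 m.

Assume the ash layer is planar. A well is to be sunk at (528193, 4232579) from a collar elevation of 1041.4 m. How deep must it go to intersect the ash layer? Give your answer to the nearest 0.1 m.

Let the plane be z = a·x + b·y + c.
Point B−Point A: 444a − 97b = 340.4;  Point C−Point A: 333a − 207b = 318.4.
Solving gives a = 0.663982418, b = −0.470018622.
Then c = 527.7 − a·527918 − b·4232936 = 1639558.18.
At (528193, 4232579): z_contact = 350710.87 − 1989390.95 + 1639558.18 = 878.09 m.
Depth below ground = 1041.4 − 878.09 = 163.3 m.

163.3 m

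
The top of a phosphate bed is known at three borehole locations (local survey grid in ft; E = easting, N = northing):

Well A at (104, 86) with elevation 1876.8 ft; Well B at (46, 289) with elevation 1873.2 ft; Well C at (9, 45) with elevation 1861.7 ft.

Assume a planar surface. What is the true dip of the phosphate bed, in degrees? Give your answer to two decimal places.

8.55°

Let the plane be z = a·E + b·N + c.
Well B−Well A: −58a + 203b = −3.6;  Well C−Well A: −95a − 41b = −15.1.
Solving gives a = 0.14831, b = 0.02464.
Gradient magnitude |∇z| = √(a² + b²) = √(0.02200 + 0.00061) = 0.15035.
True dip = arctan(0.15035) = 8.55°, dipping toward W (azimuth ≈ 261°).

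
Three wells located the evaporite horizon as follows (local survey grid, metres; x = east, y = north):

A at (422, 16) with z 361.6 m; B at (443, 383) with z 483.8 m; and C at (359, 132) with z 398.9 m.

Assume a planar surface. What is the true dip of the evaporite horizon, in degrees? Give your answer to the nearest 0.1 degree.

18.4°

Two edge vectors: A→B = (21, 367, 122.2), A→C = (-63, 116, 37.3).
Normal n = (A→B) × (A→C) = (-486.1, -8481.9, 25557).
So ∂z/∂x = −n_x/n_z = 0.01902 and ∂z/∂y = −n_y/n_z = 0.33188.
Gradient magnitude |∇z| = √(a² + b²) = √(0.00036 + 0.11015) = 0.33243.
True dip = arctan(0.33243) = 18.4°, dipping toward S (azimuth ≈ 183°).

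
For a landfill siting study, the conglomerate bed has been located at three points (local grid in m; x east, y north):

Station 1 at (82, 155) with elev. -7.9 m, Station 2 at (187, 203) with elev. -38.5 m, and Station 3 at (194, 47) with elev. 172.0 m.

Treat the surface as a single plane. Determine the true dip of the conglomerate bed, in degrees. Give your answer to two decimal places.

Let the plane be z = a·x + b·y + c.
Station 2−Station 1: 105a + 48b = −30.6;  Station 3−Station 1: 112a − 108b = 179.9.
Solving gives a = 0.31888, b = −1.33505.
Gradient magnitude |∇z| = √(a² + b²) = √(0.10168 + 1.78236) = 1.37260.
True dip = arctan(1.37260) = 53.93°, dipping toward NNW (azimuth ≈ 347°).

53.93°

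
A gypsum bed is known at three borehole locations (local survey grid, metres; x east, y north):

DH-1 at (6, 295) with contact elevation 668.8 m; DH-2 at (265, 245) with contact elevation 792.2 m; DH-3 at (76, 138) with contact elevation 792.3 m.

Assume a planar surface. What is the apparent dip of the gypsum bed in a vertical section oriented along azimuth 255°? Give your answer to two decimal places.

10.23°

Two edge vectors: DH-1→DH-2 = (259, -50, 123.4), DH-1→DH-3 = (70, -157, 123.5).
Normal n = (DH-1→DH-2) × (DH-1→DH-3) = (13198.8, -23348.5, -37163).
So ∂z/∂x = −n_x/n_z = 0.35516 and ∂z/∂y = −n_y/n_z = −0.62827.
Unit vector along 255° is (sin 255°, cos 255°) = (-0.9659, -0.2588).
Slope in that direction = a·(-0.9659) + b·(-0.2588) = −0.18045.
Apparent dip = arctan|0.18045| = 10.23° (true dip is 35.8°, so apparent ≤ true as expected).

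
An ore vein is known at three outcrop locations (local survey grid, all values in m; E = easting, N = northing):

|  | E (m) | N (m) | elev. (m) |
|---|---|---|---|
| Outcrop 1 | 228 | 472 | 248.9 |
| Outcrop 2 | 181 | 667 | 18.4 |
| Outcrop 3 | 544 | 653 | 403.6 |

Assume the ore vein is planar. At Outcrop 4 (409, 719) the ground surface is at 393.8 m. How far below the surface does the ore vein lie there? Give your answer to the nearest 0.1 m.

Two edge vectors: Outcrop 1→Outcrop 2 = (-47, 195, -230.5), Outcrop 1→Outcrop 3 = (316, 181, 154.7).
Normal n = (Outcrop 1→Outcrop 2) × (Outcrop 1→Outcrop 3) = (71887, -65567.1, -70127).
So ∂z/∂E = −n_x/n_z = 1.02510 and ∂z/∂N = −n_y/n_z = −0.93498.
Intercept c from Outcrop 1: 248.9 − 233.72 + 441.31 = 456.49.
At (409, 719): z_contact = 419.26 − 672.25 + 456.49 = 203.50 m.
Depth below ground = 393.8 − 203.50 = 190.3 m.

190.3 m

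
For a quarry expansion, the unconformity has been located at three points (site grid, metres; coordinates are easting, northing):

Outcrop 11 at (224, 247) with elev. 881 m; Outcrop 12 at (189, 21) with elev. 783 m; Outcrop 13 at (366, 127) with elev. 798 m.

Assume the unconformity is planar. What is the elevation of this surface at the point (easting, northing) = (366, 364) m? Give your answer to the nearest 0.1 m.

Two edge vectors: Outcrop 11→Outcrop 12 = (-35, -226, -98), Outcrop 11→Outcrop 13 = (142, -120, -83).
Normal n = (Outcrop 11→Outcrop 12) × (Outcrop 11→Outcrop 13) = (6998, -16821, 36292).
So ∂z/∂easting = −n_x/n_z = −0.19282 and ∂z/∂northing = −n_y/n_z = 0.46349.
Intercept c from Outcrop 11: 881 + 43.19 − 114.48 = 809.71.
At (366, 364): z = −70.6 + 168.7 + 809.71 = 907.8 m.

907.8 m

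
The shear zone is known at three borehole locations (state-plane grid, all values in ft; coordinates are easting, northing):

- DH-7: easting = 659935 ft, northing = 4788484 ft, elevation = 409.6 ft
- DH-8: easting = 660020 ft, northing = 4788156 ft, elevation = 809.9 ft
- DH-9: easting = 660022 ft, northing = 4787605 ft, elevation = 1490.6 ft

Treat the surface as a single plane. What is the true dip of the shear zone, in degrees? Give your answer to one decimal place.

51.0°

Two edge vectors: DH-7→DH-8 = (85, -328, 400.3), DH-7→DH-9 = (87, -879, 1081).
Normal n = (DH-7→DH-8) × (DH-7→DH-9) = (-2704.3, -57058.9, -46179).
So ∂z/∂easting = −n_x/n_z = −0.05856 and ∂z/∂northing = −n_y/n_z = −1.23560.
Gradient magnitude |∇z| = √(a² + b²) = √(0.00343 + 1.52671) = 1.23699.
True dip = arctan(1.23699) = 51.0°, dipping toward N (azimuth ≈ 003°).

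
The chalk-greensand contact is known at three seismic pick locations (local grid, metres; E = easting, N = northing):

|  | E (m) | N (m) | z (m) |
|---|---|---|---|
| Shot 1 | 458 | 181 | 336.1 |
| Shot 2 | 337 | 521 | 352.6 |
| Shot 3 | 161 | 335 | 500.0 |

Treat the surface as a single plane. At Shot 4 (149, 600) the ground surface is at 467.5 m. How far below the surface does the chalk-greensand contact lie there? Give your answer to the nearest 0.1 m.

Two edge vectors: Shot 1→Shot 2 = (-121, 340, 16.5), Shot 1→Shot 3 = (-297, 154, 163.9).
Normal n = (Shot 1→Shot 2) × (Shot 1→Shot 3) = (53185, 14931.4, 82346).
So ∂z/∂E = −n_x/n_z = −0.64587 and ∂z/∂N = −n_y/n_z = −0.18133.
Intercept c from Shot 1: 336.1 + 295.81 + 32.82 = 664.73.
At (149, 600): z_contact = −96.23 − 108.80 + 664.73 = 459.70 m.
Depth below ground = 467.5 − 459.70 = 7.8 m.

7.8 m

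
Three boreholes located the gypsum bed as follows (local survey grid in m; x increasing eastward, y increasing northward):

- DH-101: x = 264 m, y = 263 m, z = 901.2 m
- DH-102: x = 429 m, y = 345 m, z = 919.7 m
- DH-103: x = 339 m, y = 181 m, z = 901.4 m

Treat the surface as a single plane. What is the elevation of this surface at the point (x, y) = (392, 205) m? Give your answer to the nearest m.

907 m

Two edge vectors: DH-101→DH-102 = (165, 82, 18.5), DH-101→DH-103 = (75, -82, 0.2).
Normal n = (DH-101→DH-102) × (DH-101→DH-103) = (1533.4, 1354.5, -19680).
So ∂z/∂x = −n_x/n_z = 0.07792 and ∂z/∂y = −n_y/n_z = 0.06883.
Intercept c from DH-101: 901.2 − 20.57 − 18.10 = 862.53.
At (392, 205): z = 30.5 + 14.1 + 862.53 = 907.2 m.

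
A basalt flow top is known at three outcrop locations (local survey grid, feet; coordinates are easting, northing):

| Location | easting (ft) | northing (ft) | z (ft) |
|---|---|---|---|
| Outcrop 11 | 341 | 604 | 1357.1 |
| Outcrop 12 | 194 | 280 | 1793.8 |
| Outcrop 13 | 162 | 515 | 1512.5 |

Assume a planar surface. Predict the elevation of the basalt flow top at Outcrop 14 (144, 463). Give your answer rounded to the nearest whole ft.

Two edge vectors: Outcrop 11→Outcrop 12 = (-147, -324, 436.7), Outcrop 11→Outcrop 13 = (-179, -89, 155.4).
Normal n = (Outcrop 11→Outcrop 12) × (Outcrop 11→Outcrop 13) = (-11483.3, -55325.5, -44913).
So ∂z/∂easting = −n_x/n_z = −0.25568 and ∂z/∂northing = −n_y/n_z = −1.23184.
Intercept c from Outcrop 11: 1357.1 + 87.19 + 744.03 = 2188.32.
At (144, 463): z = −36.8 − 570.3 + 2188.32 = 1581.2 ft.

1581 ft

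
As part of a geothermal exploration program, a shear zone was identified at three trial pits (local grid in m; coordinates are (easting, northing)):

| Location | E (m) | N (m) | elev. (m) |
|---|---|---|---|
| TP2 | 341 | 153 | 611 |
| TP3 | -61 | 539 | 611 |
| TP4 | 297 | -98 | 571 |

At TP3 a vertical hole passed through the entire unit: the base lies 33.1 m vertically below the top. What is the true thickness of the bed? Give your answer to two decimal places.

Let the plane be z = a·E + b·N + c.
TP3−TP2: −402a + 386b = 0;  TP4−TP2: −44a − 251b = −40.
Solving gives a = 0.13097, b = 0.13640.
|∇z| = √(a²+b²) = 0.18910, so dip δ = arctan(0.18910) = 10.71°.
True thickness = vertical thickness × cos δ = 33.1 × cos 10.71° = 32.52 m.

32.52 m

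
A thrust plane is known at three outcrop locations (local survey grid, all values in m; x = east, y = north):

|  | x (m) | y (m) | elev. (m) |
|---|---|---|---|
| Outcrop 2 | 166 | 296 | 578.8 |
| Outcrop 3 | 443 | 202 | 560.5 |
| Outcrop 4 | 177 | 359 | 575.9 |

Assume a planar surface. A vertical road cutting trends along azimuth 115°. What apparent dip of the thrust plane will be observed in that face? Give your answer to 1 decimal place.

Two edge vectors: Outcrop 2→Outcrop 3 = (277, -94, -18.3), Outcrop 2→Outcrop 4 = (11, 63, -2.9).
Normal n = (Outcrop 2→Outcrop 3) × (Outcrop 2→Outcrop 4) = (1425.5, 602, 18485).
So ∂z/∂x = −n_x/n_z = −0.07712 and ∂z/∂y = −n_y/n_z = −0.03257.
Unit vector along 115° is (sin 115°, cos 115°) = (0.9063, -0.4226).
Slope in that direction = a·(0.9063) + b·(-0.4226) = −0.05613.
Apparent dip = arctan|0.05613| = 3.2° (true dip is 4.8°, so apparent ≤ true as expected).

3.2°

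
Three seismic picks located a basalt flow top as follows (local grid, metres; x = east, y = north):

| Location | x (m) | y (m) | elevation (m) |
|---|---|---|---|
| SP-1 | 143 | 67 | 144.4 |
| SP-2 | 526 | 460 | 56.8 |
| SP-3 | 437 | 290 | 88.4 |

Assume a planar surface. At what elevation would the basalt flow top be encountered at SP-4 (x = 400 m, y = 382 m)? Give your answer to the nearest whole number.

Let the plane be z = a·x + b·y + c.
SP-2−SP-1: 383a + 393b = −87.6;  SP-3−SP-1: 294a + 223b = −56.
Solving gives a = −0.08208, b = −0.14291.
Then c = 144.4 − a·143 − b·67 = 165.71.
At (400, 382): z = −32.8 − 54.6 + 165.71 = 78.3 m.

78 m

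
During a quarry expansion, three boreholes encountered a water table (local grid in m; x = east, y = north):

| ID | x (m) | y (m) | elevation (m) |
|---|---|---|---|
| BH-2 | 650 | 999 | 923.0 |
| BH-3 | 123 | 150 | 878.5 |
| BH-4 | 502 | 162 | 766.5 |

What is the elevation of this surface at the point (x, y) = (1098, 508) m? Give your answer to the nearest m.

669 m

Let the plane be z = a·x + b·y + c.
BH-3−BH-2: −527a − 849b = −44.5;  BH-4−BH-2: −148a − 837b = −156.5.
Solving gives a = −0.30313, b = 0.24058.
Then c = 923 − a·650 − b·999 = 879.70.
At (1098, 508): z = −332.8 + 122.2 + 879.70 = 669.1 m.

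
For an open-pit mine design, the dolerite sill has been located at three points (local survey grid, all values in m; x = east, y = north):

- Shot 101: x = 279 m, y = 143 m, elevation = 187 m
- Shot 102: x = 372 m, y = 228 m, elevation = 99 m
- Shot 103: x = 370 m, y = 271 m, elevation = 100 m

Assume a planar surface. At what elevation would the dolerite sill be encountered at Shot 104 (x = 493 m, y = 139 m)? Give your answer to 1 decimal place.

-11.5 m

Two edge vectors: Shot 101→Shot 102 = (93, 85, -88), Shot 101→Shot 103 = (91, 128, -87).
Normal n = (Shot 101→Shot 102) × (Shot 101→Shot 103) = (3869, 83, 4169).
So ∂z/∂x = −n_x/n_z = −0.92804 and ∂z/∂y = −n_y/n_z = −0.01991.
Intercept c from Shot 101: 187 + 258.92 + 2.85 = 448.77.
At (493, 139): z = −457.5 − 2.8 + 448.77 = -11.5 m.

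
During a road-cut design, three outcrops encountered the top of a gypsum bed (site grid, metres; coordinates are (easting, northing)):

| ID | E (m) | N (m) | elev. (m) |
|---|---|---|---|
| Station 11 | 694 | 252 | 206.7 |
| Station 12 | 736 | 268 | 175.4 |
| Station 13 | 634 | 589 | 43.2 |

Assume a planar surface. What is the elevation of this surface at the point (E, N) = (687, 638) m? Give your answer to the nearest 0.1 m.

Two edge vectors: Station 11→Station 12 = (42, 16, -31.3), Station 11→Station 13 = (-60, 337, -163.5).
Normal n = (Station 11→Station 12) × (Station 11→Station 13) = (7932.1, 8745, 15114).
So ∂z/∂E = −n_x/n_z = −0.52482 and ∂z/∂N = −n_y/n_z = −0.57860.
Intercept c from Station 11: 206.7 + 364.22 + 145.81 = 716.73.
At (687, 638): z = −360.5 − 369.1 + 716.73 = -13.0 m.

-13.0 m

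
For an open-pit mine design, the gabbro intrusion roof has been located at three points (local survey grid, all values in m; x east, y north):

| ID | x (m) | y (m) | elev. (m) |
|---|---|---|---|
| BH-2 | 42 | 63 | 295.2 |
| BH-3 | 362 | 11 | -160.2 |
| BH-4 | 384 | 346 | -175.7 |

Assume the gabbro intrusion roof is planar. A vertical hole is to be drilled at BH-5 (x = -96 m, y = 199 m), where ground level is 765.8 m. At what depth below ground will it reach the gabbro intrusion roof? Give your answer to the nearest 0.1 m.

268.9 m

Two edge vectors: BH-2→BH-3 = (320, -52, -455.4), BH-2→BH-4 = (342, 283, -470.9).
Normal n = (BH-2→BH-3) × (BH-2→BH-4) = (153365, -5058.8, 108344).
So ∂z/∂x = −n_x/n_z = −1.41554 and ∂z/∂y = −n_y/n_z = 0.04669.
Intercept c from BH-2: 295.2 + 59.45 − 2.94 = 351.71.
At (-96, 199): z_contact = 135.89 + 9.29 + 351.71 = 496.89 m.
Depth below ground = 765.8 − 496.89 = 268.9 m.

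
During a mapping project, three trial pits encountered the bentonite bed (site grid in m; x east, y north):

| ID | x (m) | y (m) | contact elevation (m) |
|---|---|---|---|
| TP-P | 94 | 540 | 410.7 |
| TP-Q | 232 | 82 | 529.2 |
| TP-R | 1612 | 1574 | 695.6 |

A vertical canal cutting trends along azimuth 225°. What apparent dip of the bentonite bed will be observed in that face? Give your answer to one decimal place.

Let the plane be z = a·x + b·y + c.
TP-Q−TP-P: 138a − 458b = 118.5;  TP-R−TP-P: 1518a + 1034b = 284.9.
Solving gives a = 0.30195, b = −0.16775.
Unit vector along 225° is (sin 225°, cos 225°) = (-0.7071, -0.7071).
Slope in that direction = a·(-0.7071) + b·(-0.7071) = −0.09489.
Apparent dip = arctan|0.09489| = 5.4° (true dip is 19.1°, so apparent ≤ true as expected).

5.4°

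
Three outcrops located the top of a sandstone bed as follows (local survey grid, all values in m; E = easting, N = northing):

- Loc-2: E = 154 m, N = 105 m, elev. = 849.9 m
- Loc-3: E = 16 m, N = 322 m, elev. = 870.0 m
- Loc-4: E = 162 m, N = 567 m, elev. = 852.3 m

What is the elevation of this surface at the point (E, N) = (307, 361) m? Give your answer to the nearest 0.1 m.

831.3 m

Two edge vectors: Loc-2→Loc-3 = (-138, 217, 20.1), Loc-2→Loc-4 = (8, 462, 2.4).
Normal n = (Loc-2→Loc-3) × (Loc-2→Loc-4) = (-8765.4, 492, -65492).
So ∂z/∂E = −n_x/n_z = −0.13384 and ∂z/∂N = −n_y/n_z = 0.00751.
Intercept c from Loc-2: 849.9 + 20.61 − 0.79 = 869.72.
At (307, 361): z = −41.1 + 2.7 + 869.72 = 831.3 m.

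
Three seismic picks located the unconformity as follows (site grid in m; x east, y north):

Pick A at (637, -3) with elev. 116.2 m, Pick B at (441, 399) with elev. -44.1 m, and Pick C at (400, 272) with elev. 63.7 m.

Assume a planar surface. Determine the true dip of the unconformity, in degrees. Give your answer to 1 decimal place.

41.0°

Two edge vectors: Pick A→Pick B = (-196, 402, -160.3), Pick A→Pick C = (-237, 275, -52.5).
Normal n = (Pick A→Pick B) × (Pick A→Pick C) = (22977.5, 27701.1, 41374).
So ∂z/∂x = −n_x/n_z = −0.55536 and ∂z/∂y = −n_y/n_z = −0.66953.
Gradient magnitude |∇z| = √(a² + b²) = √(0.30843 + 0.44827) = 0.86988.
True dip = arctan(0.86988) = 41.0°, dipping toward NE (azimuth ≈ 040°).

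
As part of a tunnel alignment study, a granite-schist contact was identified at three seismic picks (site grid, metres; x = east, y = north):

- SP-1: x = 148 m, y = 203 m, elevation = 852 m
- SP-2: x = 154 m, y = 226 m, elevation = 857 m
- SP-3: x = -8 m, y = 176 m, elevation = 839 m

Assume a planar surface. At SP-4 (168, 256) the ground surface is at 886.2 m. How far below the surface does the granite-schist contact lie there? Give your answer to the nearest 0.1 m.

Let the plane be z = a·x + b·y + c.
SP-2−SP-1: 6a + 23b = 5;  SP-3−SP-1: −156a − 27b = −13.
Solving gives a = 0.04787, b = 0.20490.
Then c = 852 − a·148 − b·203 = 803.32.
At (168, 256): z_contact = 8.04 + 52.46 + 803.32 = 863.82 m.
Depth below ground = 886.2 − 863.82 = 22.4 m.

22.4 m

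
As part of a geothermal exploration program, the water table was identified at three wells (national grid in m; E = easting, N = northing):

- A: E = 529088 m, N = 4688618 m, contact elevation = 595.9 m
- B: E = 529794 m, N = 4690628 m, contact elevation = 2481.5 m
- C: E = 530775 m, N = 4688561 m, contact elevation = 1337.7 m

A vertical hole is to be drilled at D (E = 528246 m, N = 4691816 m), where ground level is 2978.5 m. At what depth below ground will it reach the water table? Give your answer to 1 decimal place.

298.1 m

Let the plane be z = a·E + b·N + c.
B−A: 706a + 2010b = 1885.6;  C−A: 1687a − 57b = 741.8.
Solving gives a = 0.465883131, b = 0.774470900.
Then c = 595.9 − a·529088 − b·4688618 = −3877095.48.
At (528246, 4691816): z_contact = 246100.90 + 3633674.96 − 3877095.48 = 2680.38 m.
Depth below ground = 2978.5 − 2680.38 = 298.1 m.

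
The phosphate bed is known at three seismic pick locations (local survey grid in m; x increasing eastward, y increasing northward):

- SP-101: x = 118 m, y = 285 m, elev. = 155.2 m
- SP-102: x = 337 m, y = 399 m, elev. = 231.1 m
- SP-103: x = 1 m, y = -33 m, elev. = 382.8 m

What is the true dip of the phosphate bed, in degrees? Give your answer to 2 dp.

53.89°

Two edge vectors: SP-101→SP-102 = (219, 114, 75.9), SP-101→SP-103 = (-117, -318, 227.6).
Normal n = (SP-101→SP-102) × (SP-101→SP-103) = (50082.6, -58724.7, -56304).
So ∂z/∂x = −n_x/n_z = 0.88950 and ∂z/∂y = −n_y/n_z = −1.04299.
Gradient magnitude |∇z| = √(a² + b²) = √(0.79122 + 1.08784) = 1.37079.
True dip = arctan(1.37079) = 53.89°, dipping toward NW (azimuth ≈ 320°).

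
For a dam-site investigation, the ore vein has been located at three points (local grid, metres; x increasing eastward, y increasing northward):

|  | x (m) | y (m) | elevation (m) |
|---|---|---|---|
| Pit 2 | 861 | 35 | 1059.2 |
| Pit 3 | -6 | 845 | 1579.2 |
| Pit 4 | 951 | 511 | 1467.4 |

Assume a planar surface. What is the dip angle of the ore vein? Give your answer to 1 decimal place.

40.1°

Let the plane be z = a·x + b·y + c.
Pit 3−Pit 2: −867a + 810b = 520;  Pit 4−Pit 2: 90a + 476b = 408.2.
Solving gives a = 0.17118, b = 0.82520.
Gradient magnitude |∇z| = √(a² + b²) = √(0.02930 + 0.68095) = 0.84276.
True dip = arctan(0.84276) = 40.1°, dipping toward SSW (azimuth ≈ 192°).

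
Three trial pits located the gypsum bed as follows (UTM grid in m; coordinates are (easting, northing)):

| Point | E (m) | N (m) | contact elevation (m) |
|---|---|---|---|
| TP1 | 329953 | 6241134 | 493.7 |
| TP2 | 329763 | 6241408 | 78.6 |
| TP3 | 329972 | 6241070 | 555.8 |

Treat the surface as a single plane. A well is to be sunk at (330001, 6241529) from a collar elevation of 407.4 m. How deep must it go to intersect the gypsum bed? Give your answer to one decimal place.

70.0 m

Two edge vectors: TP1→TP2 = (-190, 274, -415.1), TP1→TP3 = (19, -64, 62.1).
Normal n = (TP1→TP2) × (TP1→TP3) = (-9551, 3912.1, 6954).
So ∂z/∂E = −n_x/n_z = 1.373454127 and ∂z/∂N = −n_y/n_z = −0.562568306.
Intercept c from TP1: 493.7 − 453175.31 + 3511064.18 = 3058382.57.
At (330001, 6241529): z_contact = 453241.24 − 3511286.40 + 3058382.57 = 337.41 m.
Depth below ground = 407.4 − 337.41 = 70.0 m.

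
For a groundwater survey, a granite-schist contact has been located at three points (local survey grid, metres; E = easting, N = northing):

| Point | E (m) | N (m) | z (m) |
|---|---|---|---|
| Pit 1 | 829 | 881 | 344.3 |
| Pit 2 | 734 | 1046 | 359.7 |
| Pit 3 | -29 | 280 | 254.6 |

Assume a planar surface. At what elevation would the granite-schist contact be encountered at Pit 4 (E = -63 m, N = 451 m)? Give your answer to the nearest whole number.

272 m

Two edge vectors: Pit 1→Pit 2 = (-95, 165, 15.4), Pit 1→Pit 3 = (-858, -601, -89.7).
Normal n = (Pit 1→Pit 2) × (Pit 1→Pit 3) = (-5545.1, -21734.7, 198665).
So ∂z/∂E = −n_x/n_z = 0.02791 and ∂z/∂N = −n_y/n_z = 0.10940.
Intercept c from Pit 1: 344.3 − 23.14 − 96.38 = 224.78.
At (-63, 451): z = −1.8 + 49.3 + 224.78 = 272.4 m.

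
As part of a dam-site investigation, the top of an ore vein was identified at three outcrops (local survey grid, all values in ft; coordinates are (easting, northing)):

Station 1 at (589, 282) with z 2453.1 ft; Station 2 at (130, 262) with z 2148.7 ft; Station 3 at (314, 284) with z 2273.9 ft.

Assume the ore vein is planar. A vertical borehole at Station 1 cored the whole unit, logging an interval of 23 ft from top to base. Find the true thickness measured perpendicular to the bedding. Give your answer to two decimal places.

Two edge vectors: Station 1→Station 2 = (-459, -20, -304.4), Station 1→Station 3 = (-275, 2, -179.2).
Normal n = (Station 1→Station 2) × (Station 1→Station 3) = (4192.8, 1457.2, -6418).
So ∂z/∂E = −n_x/n_z = 0.65329 and ∂z/∂N = −n_y/n_z = 0.22705.
|∇z| = √(a²+b²) = 0.69162, so dip δ = arctan(0.69162) = 34.67°.
True thickness = vertical thickness × cos δ = 23 × cos 34.67° = 18.92 ft.

18.92 ft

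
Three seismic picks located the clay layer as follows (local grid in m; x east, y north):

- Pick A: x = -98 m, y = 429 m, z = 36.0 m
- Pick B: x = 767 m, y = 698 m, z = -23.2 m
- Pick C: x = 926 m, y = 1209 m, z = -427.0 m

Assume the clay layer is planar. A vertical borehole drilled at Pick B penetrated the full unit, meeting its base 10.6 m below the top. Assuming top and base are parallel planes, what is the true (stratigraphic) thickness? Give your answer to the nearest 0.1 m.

8.0 m

Let the plane be z = a·x + b·y + c.
Pick B−Pick A: 865a + 269b = −59.2;  Pick C−Pick A: 1024a + 780b = −463.
Solving gives a = 0.19630, b = −0.85129.
|∇z| = √(a²+b²) = 0.87363, so dip δ = arctan(0.87363) = 41.14°.
True thickness = vertical thickness × cos δ = 10.6 × cos 41.14° = 8.0 m.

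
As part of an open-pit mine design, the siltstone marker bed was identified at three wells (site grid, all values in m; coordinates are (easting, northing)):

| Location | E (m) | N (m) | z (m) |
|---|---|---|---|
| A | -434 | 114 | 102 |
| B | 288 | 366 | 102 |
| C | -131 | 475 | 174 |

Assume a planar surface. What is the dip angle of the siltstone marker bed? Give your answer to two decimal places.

16.63°

Two edge vectors: A→B = (722, 252, 0), A→C = (303, 361, 72).
Normal n = (A→B) × (A→C) = (18144, -51984, 184286).
So ∂z/∂E = −n_x/n_z = −0.09846 and ∂z/∂N = −n_y/n_z = 0.28208.
Gradient magnitude |∇z| = √(a² + b²) = √(0.00969 + 0.07957) = 0.29877.
True dip = arctan(0.29877) = 16.63°, dipping toward SSE (azimuth ≈ 161°).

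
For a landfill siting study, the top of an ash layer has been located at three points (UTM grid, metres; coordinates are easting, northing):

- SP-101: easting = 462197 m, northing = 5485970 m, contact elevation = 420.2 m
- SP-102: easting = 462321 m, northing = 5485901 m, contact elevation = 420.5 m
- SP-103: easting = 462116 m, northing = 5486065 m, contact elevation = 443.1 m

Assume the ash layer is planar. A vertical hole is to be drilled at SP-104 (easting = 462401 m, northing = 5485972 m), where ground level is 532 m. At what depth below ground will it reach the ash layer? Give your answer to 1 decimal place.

Two edge vectors: SP-101→SP-102 = (124, -69, 0.3), SP-101→SP-103 = (-81, 95, 22.9).
Normal n = (SP-101→SP-102) × (SP-101→SP-103) = (-1608.6, -2863.9, 6191).
So ∂z/∂easting = −n_x/n_z = 0.259828784 and ∂z/∂northing = −n_y/n_z = 0.462590858.
Intercept c from SP-101: 420.2 − 120092.08 − 2537759.57 = −2657431.45.
At (462401, 5485972): z_contact = 120145.09 + 2537760.49 − 2657431.45 = 474.13 m.
Depth below ground = 532 − 474.13 = 57.9 m.

57.9 m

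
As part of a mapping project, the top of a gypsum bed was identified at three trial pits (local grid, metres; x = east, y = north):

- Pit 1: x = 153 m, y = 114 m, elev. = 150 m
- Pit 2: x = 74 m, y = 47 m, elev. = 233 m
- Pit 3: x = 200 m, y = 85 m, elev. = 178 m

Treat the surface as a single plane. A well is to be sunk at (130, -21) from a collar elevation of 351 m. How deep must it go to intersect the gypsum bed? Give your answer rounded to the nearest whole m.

Let the plane be z = a·x + b·y + c.
Pit 2−Pit 1: −79a − 67b = 83;  Pit 3−Pit 1: 47a − 29b = 28.
Solving gives a = −0.09761, b = −1.12371.
Then c = 150 − a·153 − b·114 = 293.04.
At (130, -21): z_contact = −12.7 + 23.6 + 293.04 = 303.9 m.
Depth below ground = 351 − 303.9 = 47 m.

47 m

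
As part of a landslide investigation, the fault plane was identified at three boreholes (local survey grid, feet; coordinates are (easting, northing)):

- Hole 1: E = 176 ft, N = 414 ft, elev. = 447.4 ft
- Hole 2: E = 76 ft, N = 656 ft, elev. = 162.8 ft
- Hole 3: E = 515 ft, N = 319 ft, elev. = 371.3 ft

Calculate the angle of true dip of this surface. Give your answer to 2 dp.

Two edge vectors: Hole 1→Hole 2 = (-100, 242, -284.6), Hole 1→Hole 3 = (339, -95, -76.1).
Normal n = (Hole 1→Hole 2) × (Hole 1→Hole 3) = (-45453.2, -104089.4, -72538).
So ∂z/∂E = −n_x/n_z = −0.62661 and ∂z/∂N = −n_y/n_z = −1.43496.
Gradient magnitude |∇z| = √(a² + b²) = √(0.39264 + 2.05912) = 1.56581.
True dip = arctan(1.56581) = 57.44°, dipping toward NNE (azimuth ≈ 024°).

57.44°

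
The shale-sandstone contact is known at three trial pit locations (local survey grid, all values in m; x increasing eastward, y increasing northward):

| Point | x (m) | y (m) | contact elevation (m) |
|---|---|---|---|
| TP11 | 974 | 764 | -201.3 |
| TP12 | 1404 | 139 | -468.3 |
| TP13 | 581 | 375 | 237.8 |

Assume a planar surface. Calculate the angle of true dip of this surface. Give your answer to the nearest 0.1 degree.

43.2°

Let the plane be z = a·x + b·y + c.
TP12−TP11: 430a − 625b = −267;  TP13−TP11: −393a − 389b = 439.1.
Solving gives a = −0.91621, b = −0.20316.
Gradient magnitude |∇z| = √(a² + b²) = √(0.83945 + 0.04127) = 0.93847.
True dip = arctan(0.93847) = 43.2°, dipping toward ENE (azimuth ≈ 077°).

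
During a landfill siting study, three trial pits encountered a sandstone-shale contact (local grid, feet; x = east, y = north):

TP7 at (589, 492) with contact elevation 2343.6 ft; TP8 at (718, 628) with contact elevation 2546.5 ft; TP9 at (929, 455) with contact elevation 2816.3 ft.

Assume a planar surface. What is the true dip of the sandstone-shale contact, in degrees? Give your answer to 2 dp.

Two edge vectors: TP7→TP8 = (129, 136, 202.9), TP7→TP9 = (340, -37, 472.7).
Normal n = (TP7→TP8) × (TP7→TP9) = (71794.5, 8007.7, -51013).
So ∂z/∂x = −n_x/n_z = 1.40738 and ∂z/∂y = −n_y/n_z = 0.15697.
Gradient magnitude |∇z| = √(a² + b²) = √(1.98071 + 0.02464) = 1.41610.
True dip = arctan(1.41610) = 54.77°, dipping toward W (azimuth ≈ 264°).

54.77°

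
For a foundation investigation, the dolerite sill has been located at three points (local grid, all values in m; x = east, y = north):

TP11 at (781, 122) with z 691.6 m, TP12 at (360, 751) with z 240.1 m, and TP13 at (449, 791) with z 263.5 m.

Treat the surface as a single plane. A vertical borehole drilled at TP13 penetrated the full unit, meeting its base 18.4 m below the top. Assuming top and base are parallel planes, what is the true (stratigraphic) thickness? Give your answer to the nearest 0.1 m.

15.7 m

Two edge vectors: TP11→TP12 = (-421, 629, -451.5), TP11→TP13 = (-332, 669, -428.1).
Normal n = (TP11→TP12) × (TP11→TP13) = (32778.6, -30332.1, -72821).
So ∂z/∂x = −n_x/n_z = 0.45013 and ∂z/∂y = −n_y/n_z = −0.41653.
|∇z| = √(a²+b²) = 0.61328, so dip δ = arctan(0.61328) = 31.52°.
True thickness = vertical thickness × cos δ = 18.4 × cos 31.52° = 15.7 m.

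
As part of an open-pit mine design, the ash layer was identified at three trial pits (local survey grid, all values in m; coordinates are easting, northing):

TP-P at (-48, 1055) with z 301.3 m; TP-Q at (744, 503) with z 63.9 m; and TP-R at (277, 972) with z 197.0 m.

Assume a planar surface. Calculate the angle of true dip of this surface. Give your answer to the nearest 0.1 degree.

Two edge vectors: TP-P→TP-Q = (792, -552, -237.4), TP-P→TP-R = (325, -83, -104.3).
Normal n = (TP-P→TP-Q) × (TP-P→TP-R) = (37869.4, 5450.6, 113664).
So ∂z/∂easting = −n_x/n_z = −0.33317 and ∂z/∂northing = −n_y/n_z = −0.04795.
Gradient magnitude |∇z| = √(a² + b²) = √(0.11100 + 0.00230) = 0.33660.
True dip = arctan(0.33660) = 18.6°, dipping toward E (azimuth ≈ 082°).

18.6°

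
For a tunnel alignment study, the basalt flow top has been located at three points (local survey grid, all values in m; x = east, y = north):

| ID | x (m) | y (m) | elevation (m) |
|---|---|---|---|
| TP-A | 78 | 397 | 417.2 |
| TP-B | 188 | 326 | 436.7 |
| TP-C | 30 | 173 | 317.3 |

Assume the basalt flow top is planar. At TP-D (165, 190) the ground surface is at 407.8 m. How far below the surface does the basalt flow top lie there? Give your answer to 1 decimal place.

29.2 m

Let the plane be z = a·x + b·y + c.
TP-B−TP-A: 110a − 71b = 19.5;  TP-C−TP-A: −48a − 224b = −99.9.
Solving gives a = 0.40862, b = 0.35842.
Then c = 417.2 − a·78 − b·397 = 243.03.
At (165, 190): z_contact = 67.42 + 68.10 + 243.03 = 378.56 m.
Depth below ground = 407.8 − 378.56 = 29.2 m.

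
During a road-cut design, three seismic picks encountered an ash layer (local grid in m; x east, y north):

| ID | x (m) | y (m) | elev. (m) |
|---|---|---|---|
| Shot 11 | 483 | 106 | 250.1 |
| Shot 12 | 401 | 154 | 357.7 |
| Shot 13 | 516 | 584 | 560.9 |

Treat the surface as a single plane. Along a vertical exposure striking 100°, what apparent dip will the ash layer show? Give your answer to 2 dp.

45.16°

Two edge vectors: Shot 11→Shot 12 = (-82, 48, 107.6), Shot 11→Shot 13 = (33, 478, 310.8).
Normal n = (Shot 11→Shot 12) × (Shot 11→Shot 13) = (-36514.4, 29036.4, -40780).
So ∂z/∂x = −n_x/n_z = −0.89540 and ∂z/∂y = −n_y/n_z = 0.71203.
Unit vector along 100° is (sin 100°, cos 100°) = (0.9848, -0.1736).
Slope in that direction = a·(0.9848) + b·(-0.1736) = −1.00544.
Apparent dip = arctan|1.00544| = 45.16° (true dip is 48.8°, so apparent ≤ true as expected).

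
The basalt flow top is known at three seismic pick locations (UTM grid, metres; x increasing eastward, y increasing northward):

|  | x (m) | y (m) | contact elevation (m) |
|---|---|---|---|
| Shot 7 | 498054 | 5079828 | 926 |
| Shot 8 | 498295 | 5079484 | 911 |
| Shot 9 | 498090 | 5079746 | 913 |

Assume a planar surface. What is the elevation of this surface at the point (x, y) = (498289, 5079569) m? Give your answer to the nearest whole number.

938 m

Two edge vectors: Shot 7→Shot 8 = (241, -344, -15), Shot 7→Shot 9 = (36, -82, -13).
Normal n = (Shot 7→Shot 8) × (Shot 7→Shot 9) = (3242, 2593, -7378).
So ∂z/∂x = −n_x/n_z = 0.43941448 and ∂z/∂y = −n_y/n_z = 0.35145026.
Intercept c from Shot 7: 926 − 218852.14 − 1785306.86 = −2003233.00.
At (498289, 5079569): z = 218955.4 + 1785215.8 − 2003233.00 = 938.2 m.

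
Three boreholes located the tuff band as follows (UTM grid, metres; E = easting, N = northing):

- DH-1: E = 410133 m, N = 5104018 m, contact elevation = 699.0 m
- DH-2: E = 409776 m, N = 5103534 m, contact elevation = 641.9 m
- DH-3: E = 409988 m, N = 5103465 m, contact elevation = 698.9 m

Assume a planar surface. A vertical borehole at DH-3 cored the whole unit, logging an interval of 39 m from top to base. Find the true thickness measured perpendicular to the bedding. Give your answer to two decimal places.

37.78 m

Let the plane be z = a·E + b·N + c.
DH-2−DH-1: −357a − 484b = −57.1;  DH-3−DH-1: −145a − 553b = −0.1.
Solving gives a = 0.24778, b = −0.06479.
|∇z| = √(a²+b²) = 0.25611, so dip δ = arctan(0.25611) = 14.37°.
True thickness = vertical thickness × cos δ = 39 × cos 14.37° = 37.78 m.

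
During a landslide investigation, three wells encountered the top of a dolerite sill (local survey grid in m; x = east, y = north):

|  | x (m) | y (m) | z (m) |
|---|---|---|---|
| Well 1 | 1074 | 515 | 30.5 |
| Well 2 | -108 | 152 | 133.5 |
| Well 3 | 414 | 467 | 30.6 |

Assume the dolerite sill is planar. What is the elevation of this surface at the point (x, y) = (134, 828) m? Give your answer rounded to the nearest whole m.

Two edge vectors: Well 1→Well 2 = (-1182, -363, 103), Well 1→Well 3 = (-660, -48, 0.1).
Normal n = (Well 1→Well 2) × (Well 1→Well 3) = (4907.7, -67861.8, -182844).
So ∂z/∂x = −n_x/n_z = 0.02684 and ∂z/∂y = −n_y/n_z = −0.37115.
Intercept c from Well 1: 30.5 − 28.83 + 191.14 = 192.81.
At (134, 828): z = 3.6 − 307.3 + 192.81 = -110.9 m.

-111 m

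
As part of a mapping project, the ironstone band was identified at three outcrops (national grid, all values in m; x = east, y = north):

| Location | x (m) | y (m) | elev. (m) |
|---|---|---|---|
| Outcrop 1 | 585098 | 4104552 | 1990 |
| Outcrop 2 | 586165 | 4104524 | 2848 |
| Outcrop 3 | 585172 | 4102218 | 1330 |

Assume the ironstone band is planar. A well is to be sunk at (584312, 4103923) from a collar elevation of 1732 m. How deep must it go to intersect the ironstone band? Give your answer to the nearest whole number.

574 m

Let the plane be z = a·x + b·y + c.
Outcrop 2−Outcrop 1: 1067a − 28b = 858;  Outcrop 3−Outcrop 1: 74a − 2334b = −660.
Solving gives a = 0.81222004, b = 0.30852797.
Then c = 1990 − a·585098 − b·4104552 = −1739607.42.
At (584312, 4103923): z_contact = 474589.9 + 1266175.0 − 1739607.42 = 1157.5 m.
Depth below ground = 1732 − 1157.5 = 574 m.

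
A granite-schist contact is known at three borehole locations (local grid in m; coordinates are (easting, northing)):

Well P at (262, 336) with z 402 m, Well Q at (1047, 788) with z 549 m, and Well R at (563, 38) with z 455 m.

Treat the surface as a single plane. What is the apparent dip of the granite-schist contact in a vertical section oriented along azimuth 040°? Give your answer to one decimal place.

Two edge vectors: Well P→Well Q = (785, 452, 147), Well P→Well R = (301, -298, 53).
Normal n = (Well P→Well Q) × (Well P→Well R) = (67762, 2642, -369982).
So ∂z/∂E = −n_x/n_z = 0.18315 and ∂z/∂N = −n_y/n_z = 0.00714.
Unit vector along 040° is (sin 40°, cos 40°) = (0.6428, 0.7660).
Slope in that direction = a·(0.6428) + b·(0.7660) = 0.12320.
Apparent dip = arctan|0.12320| = 7.0° (true dip is 10.4°, so apparent ≤ true as expected).

7.0°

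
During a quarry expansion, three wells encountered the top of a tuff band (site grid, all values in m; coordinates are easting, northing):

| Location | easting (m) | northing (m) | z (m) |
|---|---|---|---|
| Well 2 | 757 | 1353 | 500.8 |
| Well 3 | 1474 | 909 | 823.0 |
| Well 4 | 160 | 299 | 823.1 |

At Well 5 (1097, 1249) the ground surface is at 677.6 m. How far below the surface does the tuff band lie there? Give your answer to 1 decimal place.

Let the plane be z = a·easting + b·northing + c.
Well 3−Well 2: 717a − 444b = 322.2;  Well 4−Well 2: −597a − 1054b = 322.3.
Solving gives a = 0.192496, b = −0.414820.
Then c = 500.8 − a·757 − b·1353 = 916.33.
At (1097, 1249): z_contact = 211.17 − 518.11 + 916.33 = 609.39 m.
Depth below ground = 677.6 − 609.39 = 68.2 m.

68.2 m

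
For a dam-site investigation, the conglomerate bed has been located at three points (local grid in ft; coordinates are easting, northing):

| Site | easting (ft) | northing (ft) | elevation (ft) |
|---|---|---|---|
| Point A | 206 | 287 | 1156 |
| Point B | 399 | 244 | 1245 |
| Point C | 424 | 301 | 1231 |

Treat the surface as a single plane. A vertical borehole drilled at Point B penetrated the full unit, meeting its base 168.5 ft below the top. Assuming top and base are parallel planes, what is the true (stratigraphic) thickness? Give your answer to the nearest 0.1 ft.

147.6 ft

Let the plane be z = a·easting + b·northing + c.
Point B−Point A: 193a − 43b = 89;  Point C−Point A: 218a + 14b = 75.
Solving gives a = 0.37024, b = −0.40800.
|∇z| = √(a²+b²) = 0.55094, so dip δ = arctan(0.55094) = 28.85°.
True thickness = vertical thickness × cos δ = 168.5 × cos 28.85° = 147.6 ft.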